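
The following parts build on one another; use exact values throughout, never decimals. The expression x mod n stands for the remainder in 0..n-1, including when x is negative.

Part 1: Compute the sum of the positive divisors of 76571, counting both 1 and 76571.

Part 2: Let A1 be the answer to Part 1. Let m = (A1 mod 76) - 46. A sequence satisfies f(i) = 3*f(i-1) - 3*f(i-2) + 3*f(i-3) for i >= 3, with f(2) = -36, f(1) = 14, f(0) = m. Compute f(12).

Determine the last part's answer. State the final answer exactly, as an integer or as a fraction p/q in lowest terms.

Part 1: 76571 = 11 * 6961; sigma = (1 + 11) * (1 + 6961) = 12 * 6962 = 83544; answer 83544
Part 2: A1 = 83544; m = -26; f(3) = 3*(-36) - 3*(14) + 3*(-26) = -228; iterating: f(3)=-228, f(4)=-534, f(5)=-1026, f(6)=-2160, f(7)=-5004, f(8)=-11610, f(9)=-26298, f(10)=-59076, f(11)=-133164, f(12)=-301158; answer -301158

-301158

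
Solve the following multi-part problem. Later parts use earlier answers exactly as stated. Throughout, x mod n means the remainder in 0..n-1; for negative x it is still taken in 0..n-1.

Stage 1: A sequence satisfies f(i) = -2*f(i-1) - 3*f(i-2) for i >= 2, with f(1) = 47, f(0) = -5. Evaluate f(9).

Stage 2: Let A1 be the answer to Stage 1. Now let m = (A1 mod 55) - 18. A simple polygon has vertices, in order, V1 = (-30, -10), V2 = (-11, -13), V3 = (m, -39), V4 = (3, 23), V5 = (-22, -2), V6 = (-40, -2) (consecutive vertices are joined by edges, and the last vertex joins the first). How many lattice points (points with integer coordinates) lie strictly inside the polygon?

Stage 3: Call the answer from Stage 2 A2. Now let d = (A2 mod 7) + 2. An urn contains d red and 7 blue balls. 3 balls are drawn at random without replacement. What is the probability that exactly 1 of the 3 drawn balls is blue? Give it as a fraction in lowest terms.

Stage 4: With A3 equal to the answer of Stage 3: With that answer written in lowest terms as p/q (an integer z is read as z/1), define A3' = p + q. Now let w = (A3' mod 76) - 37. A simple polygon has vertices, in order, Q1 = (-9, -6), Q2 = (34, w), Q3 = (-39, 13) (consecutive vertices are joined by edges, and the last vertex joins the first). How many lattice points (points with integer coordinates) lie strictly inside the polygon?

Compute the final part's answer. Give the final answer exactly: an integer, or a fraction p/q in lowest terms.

978

Stage 1: f(2) = -2*(47) - 3*(-5) = -79; iterating: f(2)=-79, f(3)=17, f(4)=203, f(5)=-457, f(6)=305, f(7)=761, f(8)=-2437, f(9)=2591; answer 2591
Stage 2: A1 = 2591; m = -12; cross terms: (-30*-13 - -11*-10)=280, (-11*-39 - -12*-13)=273, (-12*23 - 3*-39)=-159, (3*-2 - -22*23)=500, (-22*-2 - -40*-2)=-36, (-40*-10 - -30*-2)=340; twice the area = |1198| = 1198; area = 599; boundary points = 1 + 1 + 1 + 25 + 18 + 2 = 48; strictly interior points = area - boundary/2 + 1 = 576; answer 576
Stage 3: A2 = 576; d = 4; total draws C(11,3) = 165; favorable C(7,1)*C(4,2) = 42; P = 14/55; answer 14/55
Stage 4: A3 = 14/55; threaded value p + q = 69; w = 32; cross terms: (-9*32 - 34*-6)=-84, (34*13 - -39*32)=1690, (-39*-6 - -9*13)=351; twice the area = |1957| = 1957; area = 1957/2; boundary points = 1 + 1 + 1 = 3; strictly interior points = area - boundary/2 + 1 = 978; answer 978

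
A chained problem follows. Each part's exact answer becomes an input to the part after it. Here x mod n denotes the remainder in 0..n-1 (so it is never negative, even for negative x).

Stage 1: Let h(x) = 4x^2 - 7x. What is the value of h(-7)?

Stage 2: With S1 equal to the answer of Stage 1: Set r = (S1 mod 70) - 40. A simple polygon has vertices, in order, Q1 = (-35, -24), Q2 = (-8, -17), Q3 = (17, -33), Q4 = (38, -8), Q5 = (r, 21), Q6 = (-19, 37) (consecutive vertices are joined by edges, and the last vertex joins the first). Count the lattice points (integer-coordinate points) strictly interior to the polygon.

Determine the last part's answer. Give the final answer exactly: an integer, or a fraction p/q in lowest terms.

Stage 1: 4*(-7)^2 - 7*(-7)^1 = (196) + (49) = 245; answer 245
Stage 2: S1 = 245; r = -5; cross terms: (-35*-17 - -8*-24)=403, (-8*-33 - 17*-17)=553, (17*-8 - 38*-33)=1118, (38*21 - -5*-8)=758, (-5*37 - -19*21)=214, (-19*-24 - -35*37)=1751; twice the area = |4797| = 4797; area = 4797/2; boundary points = 1 + 1 + 1 + 1 + 2 + 1 = 7; strictly interior points = area - boundary/2 + 1 = 2396; answer 2396

2396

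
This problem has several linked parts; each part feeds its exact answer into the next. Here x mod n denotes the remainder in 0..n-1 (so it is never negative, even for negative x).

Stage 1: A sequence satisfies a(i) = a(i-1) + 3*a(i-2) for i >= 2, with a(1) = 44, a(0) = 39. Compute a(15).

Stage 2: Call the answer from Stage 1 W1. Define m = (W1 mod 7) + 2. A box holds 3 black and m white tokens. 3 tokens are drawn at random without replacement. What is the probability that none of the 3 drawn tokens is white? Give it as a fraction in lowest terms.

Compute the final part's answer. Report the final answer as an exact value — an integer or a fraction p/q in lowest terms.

Stage 1: a(2) = 1*(44) + 3*(39) = 161; iterating: a(2)=161, a(3)=293, a(4)=776, a(5)=1655, a(6)=3983, a(7)=8948, a(8)=20897, a(9)=47741, a(10)=110432, a(11)=253655, a(12)=584951, a(13)=1345916, a(14)=3100769, a(15)=7138517; answer 7138517
Stage 2: W1 = 7138517; m = 3; total draws C(6,3) = 20; favorable C(3,3) = 1; P = 1/20; answer 1/20

1/20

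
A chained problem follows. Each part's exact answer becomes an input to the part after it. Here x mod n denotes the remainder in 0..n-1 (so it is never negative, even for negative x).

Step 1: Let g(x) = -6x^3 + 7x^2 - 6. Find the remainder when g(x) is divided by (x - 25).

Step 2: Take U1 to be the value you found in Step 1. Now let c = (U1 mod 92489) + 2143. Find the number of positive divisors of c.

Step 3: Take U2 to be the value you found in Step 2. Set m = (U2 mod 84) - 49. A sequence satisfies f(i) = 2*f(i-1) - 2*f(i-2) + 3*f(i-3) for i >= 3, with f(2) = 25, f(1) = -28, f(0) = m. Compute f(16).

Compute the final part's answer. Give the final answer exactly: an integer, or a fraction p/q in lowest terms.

Step 1: remainder = value at the root: -6*(25)^3 + 7*(25)^2 - 6 = (-93750) + (4375) + (-6) = -89381; answer -89381
Step 2: U1 = -89381; c = 5251; 5251 = 59 * 89; number of divisors = (1+1) * (1+1) = 4; answer 4
Step 3: U2 = 4; m = -45; f(3) = 2*(25) - 2*(-28) + 3*(-45) = -29; iterating: f(3)=-29, f(4)=-192, f(5)=-251, f(6)=-205, f(7)=-484, f(8)=-1311, f(9)=-2269, f(10)=-3368, f(11)=-6131, f(12)=-12333, f(13)=-22508, f(14)=-38743, f(15)=-69469, f(16)=-128976; answer -128976

-128976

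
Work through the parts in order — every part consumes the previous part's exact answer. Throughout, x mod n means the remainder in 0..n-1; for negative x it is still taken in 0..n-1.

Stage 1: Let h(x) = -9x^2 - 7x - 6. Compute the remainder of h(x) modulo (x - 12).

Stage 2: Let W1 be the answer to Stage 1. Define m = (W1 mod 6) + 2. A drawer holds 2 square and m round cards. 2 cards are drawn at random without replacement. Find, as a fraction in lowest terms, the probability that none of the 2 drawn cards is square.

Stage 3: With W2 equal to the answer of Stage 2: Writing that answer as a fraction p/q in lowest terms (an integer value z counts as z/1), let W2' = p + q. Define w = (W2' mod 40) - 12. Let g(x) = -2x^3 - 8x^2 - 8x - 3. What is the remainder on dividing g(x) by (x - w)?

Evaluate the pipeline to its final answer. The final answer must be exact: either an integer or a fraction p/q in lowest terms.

87

Stage 1: remainder = value at the root: -9*(12)^2 - 7*(12)^1 - 6 = (-1296) + (-84) + (-6) = -1386; answer -1386
Stage 2: W1 = -1386; m = 2; total draws C(4,2) = 6; favorable C(2,2) = 1; P = 1/6; answer 1/6
Stage 3: W2 = 1/6; threaded value p + q = 7; w = -5; remainder = value at the root: -2*(-5)^3 - 8*(-5)^2 - 8*(-5)^1 - 3 = (250) + (-200) + (40) + (-3) = 87; answer 87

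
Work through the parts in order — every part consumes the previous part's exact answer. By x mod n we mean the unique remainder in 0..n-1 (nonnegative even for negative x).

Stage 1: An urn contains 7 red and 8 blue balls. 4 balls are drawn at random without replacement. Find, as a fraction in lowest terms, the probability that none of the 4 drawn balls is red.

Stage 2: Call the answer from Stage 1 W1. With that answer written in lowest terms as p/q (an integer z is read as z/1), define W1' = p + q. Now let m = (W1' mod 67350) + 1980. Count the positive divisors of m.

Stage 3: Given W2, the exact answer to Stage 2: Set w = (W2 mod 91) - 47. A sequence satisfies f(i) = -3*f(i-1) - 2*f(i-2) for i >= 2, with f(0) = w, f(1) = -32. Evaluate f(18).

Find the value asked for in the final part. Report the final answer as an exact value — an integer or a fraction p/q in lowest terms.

19660682

Stage 1: total draws C(15,4) = 1365; favorable C(8,4) = 70; P = 2/39; answer 2/39
Stage 2: W1 = 2/39; threaded value p + q = 41; m = 2021; 2021 = 43 * 47; number of divisors = (1+1) * (1+1) = 4; answer 4
Stage 3: W2 = 4; w = -43; f(2) = -3*(-32) - 2*(-43) = 182; iterating: f(2)=182, f(3)=-482, f(4)=1082, f(5)=-2282, f(6)=4682, f(7)=-9482, f(8)=19082, f(9)=-38282, f(10)=76682, f(11)=-153482, f(12)=307082, f(13)=-614282, f(14)=1228682, f(15)=-2457482, f(16)=4915082, f(17)=-9830282, f(18)=19660682; answer 19660682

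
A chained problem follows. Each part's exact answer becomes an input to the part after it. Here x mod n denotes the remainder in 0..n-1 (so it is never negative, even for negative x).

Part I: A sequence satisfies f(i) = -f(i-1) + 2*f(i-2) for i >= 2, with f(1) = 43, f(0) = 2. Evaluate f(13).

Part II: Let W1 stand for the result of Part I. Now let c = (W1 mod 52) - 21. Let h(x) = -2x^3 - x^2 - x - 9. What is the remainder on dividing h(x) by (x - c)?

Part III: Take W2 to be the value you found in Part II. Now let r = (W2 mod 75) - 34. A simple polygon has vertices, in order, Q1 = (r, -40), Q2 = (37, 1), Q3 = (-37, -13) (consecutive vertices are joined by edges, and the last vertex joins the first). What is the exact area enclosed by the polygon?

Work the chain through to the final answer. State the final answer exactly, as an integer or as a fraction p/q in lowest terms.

Part I: f(2) = -1*(43) + 2*(2) = -39; iterating: f(2)=-39, f(3)=125, f(4)=-203, f(5)=453, f(6)=-859, f(7)=1765, f(8)=-3483, f(9)=7013, f(10)=-13979, f(11)=28005, f(12)=-55963, f(13)=111973; answer 111973
Part II: W1 = 111973; c = -4; remainder = value at the root: -2*(-4)^3 - 1*(-4)^2 - 1*(-4)^1 - 9 = (128) + (-16) + (4) + (-9) = 107; answer 107
Part III: W2 = 107; r = -2; cross terms: (-2*1 - 37*-40)=1478, (37*-13 - -37*1)=-444, (-37*-40 - -2*-13)=1454; twice the area = |2488| = 2488; area = 1244; answer 1244

1244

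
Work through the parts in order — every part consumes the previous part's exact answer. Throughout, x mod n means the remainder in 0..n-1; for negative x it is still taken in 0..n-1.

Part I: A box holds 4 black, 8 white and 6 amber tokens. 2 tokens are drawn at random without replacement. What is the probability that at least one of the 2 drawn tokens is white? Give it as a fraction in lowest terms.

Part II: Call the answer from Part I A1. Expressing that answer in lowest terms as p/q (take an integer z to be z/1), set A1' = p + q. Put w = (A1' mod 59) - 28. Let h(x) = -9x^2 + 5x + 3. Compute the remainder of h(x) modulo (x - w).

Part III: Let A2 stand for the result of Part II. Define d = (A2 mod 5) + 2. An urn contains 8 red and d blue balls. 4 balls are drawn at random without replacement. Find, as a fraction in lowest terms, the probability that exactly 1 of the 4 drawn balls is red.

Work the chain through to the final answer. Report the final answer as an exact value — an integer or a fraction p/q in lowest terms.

160/1001

Part I: total draws C(18,2) = 153; complement C(10,2) = 45; favorable 153 - 45 = 108; P = 12/17; answer 12/17
Part II: A1 = 12/17; threaded value p + q = 29; w = 1; remainder = value at the root: -9*(1)^2 + 5*(1)^1 + 3 = (-9) + (5) + (3) = -1; answer -1
Part III: A2 = -1; d = 6; total draws C(14,4) = 1001; favorable C(8,1)*C(6,3) = 160; P = 160/1001; answer 160/1001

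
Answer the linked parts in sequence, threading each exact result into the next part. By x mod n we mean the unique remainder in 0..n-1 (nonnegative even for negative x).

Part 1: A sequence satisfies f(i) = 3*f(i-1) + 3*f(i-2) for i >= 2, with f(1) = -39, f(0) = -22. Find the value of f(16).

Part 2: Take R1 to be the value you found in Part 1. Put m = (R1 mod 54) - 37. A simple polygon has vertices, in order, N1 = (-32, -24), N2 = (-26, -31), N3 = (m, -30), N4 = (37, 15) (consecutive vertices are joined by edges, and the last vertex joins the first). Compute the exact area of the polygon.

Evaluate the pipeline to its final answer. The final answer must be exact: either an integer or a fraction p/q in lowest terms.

Part 1: f(2) = 3*(-39) + 3*(-22) = -183; iterating: f(2)=-183, f(3)=-666, f(4)=-2547, f(5)=-9639, f(6)=-36558, f(7)=-138591, f(8)=-525447, f(9)=-1992114, f(10)=-7552683, f(11)=-28634391, f(12)=-108561222, f(13)=-411586839, f(14)=-1560444183, f(15)=-5916093066, f(16)=-22429611747; answer -22429611747
Part 2: R1 = -22429611747; m = -10; cross terms: (-32*-31 - -26*-24)=368, (-26*-30 - -10*-31)=470, (-10*15 - 37*-30)=960, (37*-24 - -32*15)=-408; twice the area = |1390| = 1390; area = 695; answer 695

695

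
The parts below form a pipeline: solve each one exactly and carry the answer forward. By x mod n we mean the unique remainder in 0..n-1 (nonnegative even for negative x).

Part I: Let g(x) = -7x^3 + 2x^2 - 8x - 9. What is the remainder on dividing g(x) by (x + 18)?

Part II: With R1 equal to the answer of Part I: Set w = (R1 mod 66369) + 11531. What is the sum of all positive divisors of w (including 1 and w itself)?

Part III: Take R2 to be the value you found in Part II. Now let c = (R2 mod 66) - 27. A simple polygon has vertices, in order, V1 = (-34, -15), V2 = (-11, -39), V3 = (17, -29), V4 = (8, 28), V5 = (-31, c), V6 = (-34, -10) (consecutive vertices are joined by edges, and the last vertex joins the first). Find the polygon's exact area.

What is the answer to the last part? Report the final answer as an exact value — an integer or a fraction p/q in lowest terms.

3443/2

Part I: remainder = value at the root: -7*(-18)^3 + 2*(-18)^2 - 8*(-18)^1 - 9 = (40824) + (648) + (144) + (-9) = 41607; answer 41607
Part II: R1 = 41607; w = 53138; 53138 = 2 * 163^2; sigma = (1 + 2) * (1 + 163 + 26569) = 3 * 26733 = 80199; answer 80199
Part III: R2 = 80199; c = -18; cross terms: (-34*-39 - -11*-15)=1161, (-11*-29 - 17*-39)=982, (17*28 - 8*-29)=708, (8*-18 - -31*28)=724, (-31*-10 - -34*-18)=-302, (-34*-15 - -34*-10)=170; twice the area = |3443| = 3443; area = 3443/2; answer 3443/2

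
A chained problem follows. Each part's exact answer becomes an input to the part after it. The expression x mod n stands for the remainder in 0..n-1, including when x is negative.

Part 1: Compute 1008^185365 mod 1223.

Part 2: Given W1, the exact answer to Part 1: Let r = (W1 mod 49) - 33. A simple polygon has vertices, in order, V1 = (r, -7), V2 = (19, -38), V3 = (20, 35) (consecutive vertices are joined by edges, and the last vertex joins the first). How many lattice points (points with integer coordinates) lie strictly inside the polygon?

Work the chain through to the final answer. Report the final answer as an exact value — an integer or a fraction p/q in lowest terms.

Part 1: squarings mod 1223: 1008^1=1008, 1008^2=974, 1008^4=851, 1008^8=185, 1008^16=1204, 1008^32=361, 1008^64=683, 1008^128=526, 1008^256=278, 1008^512=235, 1008^1024=190, 1008^2048=633, 1008^4096=768, 1008^8192=338, 1008^16384=505, 1008^32768=641, 1008^65536=1176, 1008^131072=986; 1008^185365 = 1008^1 * 1008^4 * 1008^16 * 1008^1024 * 1008^4096 * 1008^16384 * 1008^32768 * 1008^131072 = 383 (mod 1223); answer 383
Part 2: W1 = 383; r = 7; cross terms: (7*-38 - 19*-7)=-133, (19*35 - 20*-38)=1425, (20*-7 - 7*35)=-385; twice the area = |907| = 907; area = 907/2; boundary points = 1 + 1 + 1 = 3; strictly interior points = area - boundary/2 + 1 = 453; answer 453

453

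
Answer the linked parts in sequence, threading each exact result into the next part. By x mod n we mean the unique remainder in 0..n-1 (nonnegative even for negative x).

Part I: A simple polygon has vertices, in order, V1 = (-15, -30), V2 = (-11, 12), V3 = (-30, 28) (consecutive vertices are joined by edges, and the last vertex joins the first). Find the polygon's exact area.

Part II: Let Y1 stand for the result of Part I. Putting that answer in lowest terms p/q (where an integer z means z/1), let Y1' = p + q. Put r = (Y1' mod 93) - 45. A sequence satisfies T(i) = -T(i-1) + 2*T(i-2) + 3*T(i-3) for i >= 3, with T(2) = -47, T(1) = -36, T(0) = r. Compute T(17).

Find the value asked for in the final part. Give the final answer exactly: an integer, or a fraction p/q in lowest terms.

Part I: cross terms: (-15*12 - -11*-30)=-510, (-11*28 - -30*12)=52, (-30*-30 - -15*28)=1320; twice the area = |862| = 862; area = 431; answer 431
Part II: Y1 = 431; threaded value p + q = 432; r = 15; T(3) = -1*(-47) + 2*(-36) + 3*(15) = 20; iterating: T(3)=20, T(4)=-222, T(5)=121, T(6)=-505, T(7)=81, T(8)=-728, T(9)=-625, T(10)=-588, T(11)=-2846, T(12)=-205, T(13)=-7251, T(14)=-1697, T(15)=-13420, T(16)=-11727, T(17)=-20204; answer -20204

-20204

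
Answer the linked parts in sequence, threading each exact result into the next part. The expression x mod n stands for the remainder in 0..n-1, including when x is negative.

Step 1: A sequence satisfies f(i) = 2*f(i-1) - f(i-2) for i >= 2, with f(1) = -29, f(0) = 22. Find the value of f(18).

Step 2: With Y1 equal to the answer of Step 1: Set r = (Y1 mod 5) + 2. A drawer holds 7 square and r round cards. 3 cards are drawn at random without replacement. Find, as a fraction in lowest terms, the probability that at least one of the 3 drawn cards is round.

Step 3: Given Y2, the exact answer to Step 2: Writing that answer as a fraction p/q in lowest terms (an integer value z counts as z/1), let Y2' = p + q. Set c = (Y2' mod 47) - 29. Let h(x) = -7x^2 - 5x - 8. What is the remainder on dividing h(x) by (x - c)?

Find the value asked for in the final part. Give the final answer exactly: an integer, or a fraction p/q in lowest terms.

-530

Step 1: f(2) = 2*(-29) - 1*(22) = -80; iterating: f(2)=-80, f(3)=-131, f(4)=-182, f(5)=-233, f(6)=-284, f(7)=-335, f(8)=-386, f(9)=-437, f(10)=-488, f(11)=-539, f(12)=-590, f(13)=-641, f(14)=-692, f(15)=-743, f(16)=-794, f(17)=-845, f(18)=-896; answer -896
Step 2: Y1 = -896; r = 6; total draws C(13,3) = 286; complement C(7,3) = 35; favorable 286 - 35 = 251; P = 251/286; answer 251/286
Step 3: Y2 = 251/286; threaded value p + q = 537; c = -9; remainder = value at the root: -7*(-9)^2 - 5*(-9)^1 - 8 = (-567) + (45) + (-8) = -530; answer -530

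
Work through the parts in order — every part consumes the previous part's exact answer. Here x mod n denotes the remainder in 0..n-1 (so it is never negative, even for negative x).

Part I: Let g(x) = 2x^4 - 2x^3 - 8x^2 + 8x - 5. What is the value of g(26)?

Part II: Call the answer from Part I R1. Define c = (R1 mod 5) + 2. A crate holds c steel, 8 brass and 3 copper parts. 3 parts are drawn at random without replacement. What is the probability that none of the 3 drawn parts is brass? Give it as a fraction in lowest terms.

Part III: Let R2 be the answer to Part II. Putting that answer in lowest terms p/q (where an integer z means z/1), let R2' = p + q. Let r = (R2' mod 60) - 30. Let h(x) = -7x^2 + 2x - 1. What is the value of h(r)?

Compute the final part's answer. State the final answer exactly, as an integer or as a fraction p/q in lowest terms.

-33

Part I: 2*(26)^4 - 2*(26)^3 - 8*(26)^2 + 8*(26)^1 - 5 = (913952) + (-35152) + (-5408) + (208) + (-5) = 873595; answer 873595
Part II: R1 = 873595; c = 2; total draws C(13,3) = 286; favorable C(5,3) = 10; P = 5/143; answer 5/143
Part III: R2 = 5/143; threaded value p + q = 148; r = -2; -7*(-2)^2 + 2*(-2)^1 - 1 = (-28) + (-4) + (-1) = -33; answer -33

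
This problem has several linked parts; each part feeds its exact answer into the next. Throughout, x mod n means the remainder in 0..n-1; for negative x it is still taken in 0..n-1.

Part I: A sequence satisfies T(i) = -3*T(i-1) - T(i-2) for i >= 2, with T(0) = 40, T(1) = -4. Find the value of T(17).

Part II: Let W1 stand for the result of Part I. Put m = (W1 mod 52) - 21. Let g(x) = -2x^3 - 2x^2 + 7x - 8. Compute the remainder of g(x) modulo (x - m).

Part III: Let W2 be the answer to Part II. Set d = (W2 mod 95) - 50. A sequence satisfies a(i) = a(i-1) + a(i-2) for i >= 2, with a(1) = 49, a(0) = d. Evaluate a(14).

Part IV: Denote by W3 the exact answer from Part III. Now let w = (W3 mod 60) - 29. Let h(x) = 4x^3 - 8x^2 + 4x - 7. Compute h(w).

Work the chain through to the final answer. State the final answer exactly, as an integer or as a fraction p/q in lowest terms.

Part I: T(2) = -3*(-4) - 1*(40) = -28; iterating: T(2)=-28, T(3)=88, T(4)=-236, T(5)=620, T(6)=-1624, T(7)=4252, T(8)=-11132, T(9)=29144, T(10)=-76300, T(11)=199756, T(12)=-522968, T(13)=1369148, T(14)=-3584476, T(15)=9384280, T(16)=-24568364, T(17)=64320812; answer 64320812
Part II: W1 = 64320812; m = 15; remainder = value at the root: -2*(15)^3 - 2*(15)^2 + 7*(15)^1 - 8 = (-6750) + (-450) + (105) + (-8) = -7103; answer -7103
Part III: W2 = -7103; d = -28; a(2) = 1*(49) + 1*(-28) = 21; iterating: a(2)=21, a(3)=70, a(4)=91, a(5)=161, a(6)=252, a(7)=413, a(8)=665, a(9)=1078, a(10)=1743, a(11)=2821, a(12)=4564, a(13)=7385, a(14)=11949; answer 11949
Part IV: W3 = 11949; w = -20; 4*(-20)^3 - 8*(-20)^2 + 4*(-20)^1 - 7 = (-32000) + (-3200) + (-80) + (-7) = -35287; answer -35287

-35287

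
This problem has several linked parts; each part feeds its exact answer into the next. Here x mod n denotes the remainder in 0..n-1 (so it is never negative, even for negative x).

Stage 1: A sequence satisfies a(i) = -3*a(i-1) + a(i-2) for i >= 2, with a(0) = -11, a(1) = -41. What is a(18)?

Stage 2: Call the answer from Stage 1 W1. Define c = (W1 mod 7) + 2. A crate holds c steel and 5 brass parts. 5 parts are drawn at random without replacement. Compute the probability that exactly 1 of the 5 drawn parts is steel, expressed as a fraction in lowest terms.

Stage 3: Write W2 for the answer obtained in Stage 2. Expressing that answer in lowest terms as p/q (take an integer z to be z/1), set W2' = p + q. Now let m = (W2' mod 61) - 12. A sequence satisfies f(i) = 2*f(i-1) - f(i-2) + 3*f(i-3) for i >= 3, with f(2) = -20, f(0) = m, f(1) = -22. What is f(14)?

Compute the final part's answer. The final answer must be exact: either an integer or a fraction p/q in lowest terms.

19387

Stage 1: a(2) = -3*(-41) + 1*(-11) = 112; iterating: a(2)=112, a(3)=-377, a(4)=1243, a(5)=-4106, a(6)=13561, a(7)=-44789, a(8)=147928, a(9)=-488573, a(10)=1613647, a(11)=-5329514, a(12)=17602189, a(13)=-58136081, a(14)=192010432, a(15)=-634167377, a(16)=2094512563, a(17)=-6917705066, a(18)=22847627761; answer 22847627761
Stage 2: W1 = 22847627761; c = 2; total draws C(7,5) = 21; favorable C(2,1)*C(5,4) = 10; P = 10/21; answer 10/21
Stage 3: W2 = 10/21; threaded value p + q = 31; m = 19; f(3) = 2*(-20) - 1*(-22) + 3*(19) = 39; iterating: f(3)=39, f(4)=32, f(5)=-35, f(6)=15, f(7)=161, f(8)=202, f(9)=288, f(10)=857, f(11)=2032, f(12)=4071, f(13)=8681, f(14)=19387; answer 19387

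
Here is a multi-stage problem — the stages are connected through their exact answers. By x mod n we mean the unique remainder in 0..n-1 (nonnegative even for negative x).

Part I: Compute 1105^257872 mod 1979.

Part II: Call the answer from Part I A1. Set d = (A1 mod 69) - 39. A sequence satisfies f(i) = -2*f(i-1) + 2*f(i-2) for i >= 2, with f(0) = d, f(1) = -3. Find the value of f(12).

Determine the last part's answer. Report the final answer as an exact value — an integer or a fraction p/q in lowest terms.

551744

Part I: squarings mod 1979: 1105^1=1105, 1105^2=1961, 1105^4=324, 1105^8=89, 1105^16=5, 1105^32=25, 1105^64=625, 1105^128=762, 1105^256=797, 1105^512=1929, 1105^1024=521, 1105^2048=318, 1105^4096=195, 1105^8192=424, 1105^16384=1666, 1105^32768=998, 1105^65536=567, 1105^131072=891; 1105^257872 = 1105^16 * 1105^64 * 1105^256 * 1105^512 * 1105^1024 * 1105^2048 * 1105^8192 * 1105^16384 * 1105^32768 * 1105^65536 * 1105^131072 = 1913 (mod 1979); answer 1913
Part II: A1 = 1913; d = 11; f(2) = -2*(-3) + 2*(11) = 28; iterating: f(2)=28, f(3)=-62, f(4)=180, f(5)=-484, f(6)=1328, f(7)=-3624, f(8)=9904, f(9)=-27056, f(10)=73920, f(11)=-201952, f(12)=551744; answer 551744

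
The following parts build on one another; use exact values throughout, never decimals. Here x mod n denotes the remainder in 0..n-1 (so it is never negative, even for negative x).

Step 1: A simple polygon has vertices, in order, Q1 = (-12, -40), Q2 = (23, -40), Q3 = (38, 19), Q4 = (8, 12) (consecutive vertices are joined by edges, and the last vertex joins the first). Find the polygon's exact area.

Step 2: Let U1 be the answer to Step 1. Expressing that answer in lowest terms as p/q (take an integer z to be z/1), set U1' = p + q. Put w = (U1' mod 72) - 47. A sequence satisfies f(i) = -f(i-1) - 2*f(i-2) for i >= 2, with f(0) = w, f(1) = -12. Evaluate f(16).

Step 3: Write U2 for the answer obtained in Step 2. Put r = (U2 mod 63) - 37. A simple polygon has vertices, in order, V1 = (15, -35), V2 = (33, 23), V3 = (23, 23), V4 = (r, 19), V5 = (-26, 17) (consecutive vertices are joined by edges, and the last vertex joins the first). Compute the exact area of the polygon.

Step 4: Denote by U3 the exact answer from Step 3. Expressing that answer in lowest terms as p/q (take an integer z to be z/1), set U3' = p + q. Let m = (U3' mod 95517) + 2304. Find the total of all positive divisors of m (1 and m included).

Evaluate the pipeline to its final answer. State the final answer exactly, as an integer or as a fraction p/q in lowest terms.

Step 1: cross terms: (-12*-40 - 23*-40)=1400, (23*19 - 38*-40)=1957, (38*12 - 8*19)=304, (8*-40 - -12*12)=-176; twice the area = |3485| = 3485; area = 3485/2; answer 3485/2
Step 2: U1 = 3485/2; threaded value p + q = 3487; w = -16; f(2) = -1*(-12) - 2*(-16) = 44; iterating: f(2)=44, f(3)=-20, f(4)=-68, f(5)=108, f(6)=28, f(7)=-244, f(8)=188, f(9)=300, f(10)=-676, f(11)=76, f(12)=1276, f(13)=-1428, f(14)=-1124, f(15)=3980, f(16)=-1732; answer -1732
Step 3: U2 = -1732; r = -5; cross terms: (15*23 - 33*-35)=1500, (33*23 - 23*23)=230, (23*19 - -5*23)=552, (-5*17 - -26*19)=409, (-26*-35 - 15*17)=655; twice the area = |3346| = 3346; area = 1673; answer 1673
Step 4: U3 = 1673; threaded value p + q = 1674; m = 3978; 3978 = 2 * 3^2 * 13 * 17; sigma = (1 + 2) * (1 + 3 + 9) * (1 + 13) * (1 + 17) = 3 * 13 * 14 * 18 = 9828; answer 9828

9828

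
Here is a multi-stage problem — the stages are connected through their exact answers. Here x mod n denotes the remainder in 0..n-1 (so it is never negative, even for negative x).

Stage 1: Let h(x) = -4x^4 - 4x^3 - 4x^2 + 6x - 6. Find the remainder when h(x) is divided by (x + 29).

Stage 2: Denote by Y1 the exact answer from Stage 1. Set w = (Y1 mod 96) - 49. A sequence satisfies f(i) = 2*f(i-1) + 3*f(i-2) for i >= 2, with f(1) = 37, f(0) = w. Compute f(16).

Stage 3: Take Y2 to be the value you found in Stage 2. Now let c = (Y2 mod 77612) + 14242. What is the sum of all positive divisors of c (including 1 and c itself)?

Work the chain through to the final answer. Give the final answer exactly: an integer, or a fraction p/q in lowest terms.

85622

Stage 1: remainder = value at the root: -4*(-29)^4 - 4*(-29)^3 - 4*(-29)^2 + 6*(-29)^1 - 6 = (-2829124) + (97556) + (-3364) + (-174) + (-6) = -2735112; answer -2735112
Stage 2: Y1 = -2735112; w = -25; f(2) = 2*(37) + 3*(-25) = -1; iterating: f(2)=-1, f(3)=109, f(4)=215, f(5)=757, f(6)=2159, f(7)=6589, f(8)=19655, f(9)=59077, f(10)=177119, f(11)=531469, f(12)=1594295, f(13)=4782997, f(14)=14348879, f(15)=43046749, f(16)=129140135; answer 129140135
Stage 3: Y2 = 129140135; c = 85621; 85621 is prime, so its only divisors are 1 and 85621; sigma = 1 + 85621 = 85622; answer 85622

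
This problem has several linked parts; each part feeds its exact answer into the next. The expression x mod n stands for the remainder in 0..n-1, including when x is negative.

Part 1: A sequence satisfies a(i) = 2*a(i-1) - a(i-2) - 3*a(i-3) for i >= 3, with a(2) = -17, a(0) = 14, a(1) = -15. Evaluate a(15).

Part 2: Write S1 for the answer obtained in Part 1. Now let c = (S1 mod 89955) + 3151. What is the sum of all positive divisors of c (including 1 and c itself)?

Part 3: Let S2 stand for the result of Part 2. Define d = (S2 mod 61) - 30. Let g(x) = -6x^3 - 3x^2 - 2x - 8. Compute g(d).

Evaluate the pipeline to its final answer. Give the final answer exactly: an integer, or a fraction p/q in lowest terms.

-1424

Part 1: a(3) = 2*(-17) - 1*(-15) - 3*(14) = -61; iterating: a(3)=-61, a(4)=-60, a(5)=-8, a(6)=227, a(7)=642, a(8)=1081, a(9)=839, a(10)=-1329, a(11)=-6740, a(12)=-14668, a(13)=-18609, a(14)=-2330, a(15)=57953; answer 57953
Part 2: S1 = 57953; c = 61104; 61104 = 2^4 * 3 * 19 * 67; sigma = (1 + 2 + 4 + 8 + 16) * (1 + 3) * (1 + 19) * (1 + 67) = 31 * 4 * 20 * 68 = 168640; answer 168640
Part 3: S2 = 168640; d = 6; -6*(6)^3 - 3*(6)^2 - 2*(6)^1 - 8 = (-1296) + (-108) + (-12) + (-8) = -1424; answer -1424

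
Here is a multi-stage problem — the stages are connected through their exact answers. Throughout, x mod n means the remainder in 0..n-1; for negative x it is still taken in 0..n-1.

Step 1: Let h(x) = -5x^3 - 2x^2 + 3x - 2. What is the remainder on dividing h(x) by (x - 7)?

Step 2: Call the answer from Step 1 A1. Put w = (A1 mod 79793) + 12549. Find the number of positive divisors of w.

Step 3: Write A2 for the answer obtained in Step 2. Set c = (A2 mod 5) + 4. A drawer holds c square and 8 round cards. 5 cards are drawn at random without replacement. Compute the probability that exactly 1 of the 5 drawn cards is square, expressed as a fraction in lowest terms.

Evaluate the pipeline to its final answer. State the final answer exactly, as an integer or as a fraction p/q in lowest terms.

350/1287

Step 1: remainder = value at the root: -5*(7)^3 - 2*(7)^2 + 3*(7)^1 - 2 = (-1715) + (-98) + (21) + (-2) = -1794; answer -1794
Step 2: A1 = -1794; w = 90548; 90548 = 2^2 * 22637; number of divisors = (2+1) * (1+1) = 6; answer 6
Step 3: A2 = 6; c = 5; total draws C(13,5) = 1287; favorable C(5,1)*C(8,4) = 350; P = 350/1287; answer 350/1287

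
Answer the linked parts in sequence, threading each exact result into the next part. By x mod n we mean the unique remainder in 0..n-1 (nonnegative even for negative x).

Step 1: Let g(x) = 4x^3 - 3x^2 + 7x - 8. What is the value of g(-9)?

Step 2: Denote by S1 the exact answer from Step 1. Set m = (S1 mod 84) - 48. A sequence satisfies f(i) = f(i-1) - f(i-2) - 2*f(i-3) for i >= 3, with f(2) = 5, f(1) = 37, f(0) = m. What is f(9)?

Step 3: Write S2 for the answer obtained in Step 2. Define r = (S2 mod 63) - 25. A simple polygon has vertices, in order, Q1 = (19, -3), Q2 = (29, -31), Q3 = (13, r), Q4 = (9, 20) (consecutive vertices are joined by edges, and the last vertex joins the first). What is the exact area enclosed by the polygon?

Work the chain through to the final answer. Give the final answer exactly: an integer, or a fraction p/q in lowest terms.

Step 1: 4*(-9)^3 - 3*(-9)^2 + 7*(-9)^1 - 8 = (-2916) + (-243) + (-63) + (-8) = -3230; answer -3230
Step 2: S1 = -3230; m = -2; f(3) = 1*(5) - 1*(37) - 2*(-2) = -28; iterating: f(3)=-28, f(4)=-107, f(5)=-89, f(6)=74, f(7)=377, f(8)=481, f(9)=-44; answer -44
Step 3: S2 = -44; r = -6; cross terms: (19*-31 - 29*-3)=-502, (29*-6 - 13*-31)=229, (13*20 - 9*-6)=314, (9*-3 - 19*20)=-407; twice the area = |-366| = 366; area = 183; answer 183

183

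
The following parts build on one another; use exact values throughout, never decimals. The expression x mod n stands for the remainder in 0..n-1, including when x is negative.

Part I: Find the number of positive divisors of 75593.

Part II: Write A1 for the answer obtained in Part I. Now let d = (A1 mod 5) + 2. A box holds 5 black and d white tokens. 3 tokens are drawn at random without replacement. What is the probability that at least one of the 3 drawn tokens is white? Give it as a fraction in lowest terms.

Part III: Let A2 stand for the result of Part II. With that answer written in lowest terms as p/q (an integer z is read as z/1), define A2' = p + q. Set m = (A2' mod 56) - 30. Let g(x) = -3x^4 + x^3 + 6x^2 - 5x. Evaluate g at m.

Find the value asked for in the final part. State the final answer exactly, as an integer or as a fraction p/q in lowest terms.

Part I: 75593 = 7 * 10799; number of divisors = (1+1) * (1+1) = 4; answer 4
Part II: A1 = 4; d = 6; total draws C(11,3) = 165; complement C(5,3) = 10; favorable 165 - 10 = 155; P = 31/33; answer 31/33
Part III: A2 = 31/33; threaded value p + q = 64; m = -22; -3*(-22)^4 + 1*(-22)^3 + 6*(-22)^2 - 5*(-22)^1 = (-702768) + (-10648) + (2904) + (110) = -710402; answer -710402

-710402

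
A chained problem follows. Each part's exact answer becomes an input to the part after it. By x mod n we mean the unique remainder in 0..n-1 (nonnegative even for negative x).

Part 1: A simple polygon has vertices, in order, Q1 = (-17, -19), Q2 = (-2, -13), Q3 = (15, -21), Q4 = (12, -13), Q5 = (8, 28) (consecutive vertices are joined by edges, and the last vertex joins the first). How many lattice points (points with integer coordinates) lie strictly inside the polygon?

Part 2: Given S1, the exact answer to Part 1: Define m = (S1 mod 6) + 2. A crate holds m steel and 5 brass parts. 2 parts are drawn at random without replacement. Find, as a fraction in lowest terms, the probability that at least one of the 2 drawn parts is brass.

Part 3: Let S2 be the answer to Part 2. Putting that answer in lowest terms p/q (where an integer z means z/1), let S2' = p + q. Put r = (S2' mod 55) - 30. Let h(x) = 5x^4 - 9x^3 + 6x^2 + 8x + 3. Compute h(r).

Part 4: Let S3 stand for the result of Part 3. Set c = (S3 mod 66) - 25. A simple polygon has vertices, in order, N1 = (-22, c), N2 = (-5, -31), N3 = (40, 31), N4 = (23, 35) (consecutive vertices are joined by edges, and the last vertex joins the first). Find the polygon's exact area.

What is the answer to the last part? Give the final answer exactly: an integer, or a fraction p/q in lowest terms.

Part 1: cross terms: (-17*-13 - -2*-19)=183, (-2*-21 - 15*-13)=237, (15*-13 - 12*-21)=57, (12*28 - 8*-13)=440, (8*-19 - -17*28)=324; twice the area = |1241| = 1241; area = 1241/2; boundary points = 3 + 1 + 1 + 1 + 1 = 7; strictly interior points = area - boundary/2 + 1 = 618; answer 618
Part 2: S1 = 618; m = 2; total draws C(7,2) = 21; complement C(2,2) = 1; favorable 21 - 1 = 20; P = 20/21; answer 20/21
Part 3: S2 = 20/21; threaded value p + q = 41; r = 11; 5*(11)^4 - 9*(11)^3 + 6*(11)^2 + 8*(11)^1 + 3 = (73205) + (-11979) + (726) + (88) + (3) = 62043; answer 62043
Part 4: S3 = 62043; c = -22; cross terms: (-22*-31 - -5*-22)=572, (-5*31 - 40*-31)=1085, (40*35 - 23*31)=687, (23*-22 - -22*35)=264; twice the area = |2608| = 2608; area = 1304; answer 1304

1304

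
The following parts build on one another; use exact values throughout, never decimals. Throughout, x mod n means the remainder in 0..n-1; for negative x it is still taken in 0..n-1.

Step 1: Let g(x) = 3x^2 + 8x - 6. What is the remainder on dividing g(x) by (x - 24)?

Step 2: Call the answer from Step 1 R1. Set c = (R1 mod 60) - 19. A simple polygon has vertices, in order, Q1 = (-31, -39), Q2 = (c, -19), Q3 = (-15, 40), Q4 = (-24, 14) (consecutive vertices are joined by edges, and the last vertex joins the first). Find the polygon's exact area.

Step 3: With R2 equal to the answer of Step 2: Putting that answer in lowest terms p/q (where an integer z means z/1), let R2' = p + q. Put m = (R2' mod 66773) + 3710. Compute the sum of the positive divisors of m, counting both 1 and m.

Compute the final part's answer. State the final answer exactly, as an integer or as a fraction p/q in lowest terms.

13728

Step 1: remainder = value at the root: 3*(24)^2 + 8*(24)^1 - 6 = (1728) + (192) + (-6) = 1914; answer 1914
Step 2: R1 = 1914; c = 35; cross terms: (-31*-19 - 35*-39)=1954, (35*40 - -15*-19)=1115, (-15*14 - -24*40)=750, (-24*-39 - -31*14)=1370; twice the area = |5189| = 5189; area = 5189/2; answer 5189/2
Step 3: R2 = 5189/2; threaded value p + q = 5191; m = 8901; 8901 = 3^2 * 23 * 43; sigma = (1 + 3 + 9) * (1 + 23) * (1 + 43) = 13 * 24 * 44 = 13728; answer 13728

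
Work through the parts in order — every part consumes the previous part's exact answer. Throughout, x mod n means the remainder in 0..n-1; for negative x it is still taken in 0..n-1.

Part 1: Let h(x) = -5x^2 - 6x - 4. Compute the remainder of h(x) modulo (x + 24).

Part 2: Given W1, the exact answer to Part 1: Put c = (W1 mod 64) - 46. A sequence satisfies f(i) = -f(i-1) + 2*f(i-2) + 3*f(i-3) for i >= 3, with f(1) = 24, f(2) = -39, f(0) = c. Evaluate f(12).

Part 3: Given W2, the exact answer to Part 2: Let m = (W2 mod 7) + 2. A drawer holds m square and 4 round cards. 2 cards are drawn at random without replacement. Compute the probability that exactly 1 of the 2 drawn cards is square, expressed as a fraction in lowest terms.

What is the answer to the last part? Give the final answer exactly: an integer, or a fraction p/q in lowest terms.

Part 1: remainder = value at the root: -5*(-24)^2 - 6*(-24)^1 - 4 = (-2880) + (144) + (-4) = -2740; answer -2740
Part 2: W1 = -2740; c = -34; f(3) = -1*(-39) + 2*(24) + 3*(-34) = -15; iterating: f(3)=-15, f(4)=9, f(5)=-156, f(6)=129, f(7)=-414, f(8)=204, f(9)=-645, f(10)=-189, f(11)=-489, f(12)=-1824; answer -1824
Part 3: W2 = -1824; m = 5; total draws C(9,2) = 36; favorable C(5,1)*C(4,1) = 20; P = 5/9; answer 5/9

5/9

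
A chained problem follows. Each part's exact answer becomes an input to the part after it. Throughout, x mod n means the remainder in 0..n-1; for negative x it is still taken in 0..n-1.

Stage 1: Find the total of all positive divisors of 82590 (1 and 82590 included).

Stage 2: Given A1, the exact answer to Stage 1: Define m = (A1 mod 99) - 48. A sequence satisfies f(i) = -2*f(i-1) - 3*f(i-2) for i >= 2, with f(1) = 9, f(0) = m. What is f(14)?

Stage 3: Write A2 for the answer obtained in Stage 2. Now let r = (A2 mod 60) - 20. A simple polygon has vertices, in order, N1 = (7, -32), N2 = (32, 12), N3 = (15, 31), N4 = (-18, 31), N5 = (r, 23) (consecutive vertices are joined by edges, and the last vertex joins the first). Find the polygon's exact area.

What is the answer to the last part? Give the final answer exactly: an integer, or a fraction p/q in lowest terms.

Stage 1: 82590 = 2 * 3 * 5 * 2753; sigma = (1 + 2) * (1 + 3) * (1 + 5) * (1 + 2753) = 3 * 4 * 6 * 2754 = 198288; answer 198288
Stage 2: A1 = 198288; m = 42; f(2) = -2*(9) - 3*(42) = -144; iterating: f(2)=-144, f(3)=261, f(4)=-90, f(5)=-603, f(6)=1476, f(7)=-1143, f(8)=-2142, f(9)=7713, f(10)=-9000, f(11)=-5139, f(12)=37278, f(13)=-59139, f(14)=6444; answer 6444
Stage 3: A2 = 6444; r = 4; cross terms: (7*12 - 32*-32)=1108, (32*31 - 15*12)=812, (15*31 - -18*31)=1023, (-18*23 - 4*31)=-538, (4*-32 - 7*23)=-289; twice the area = |2116| = 2116; area = 1058; answer 1058

1058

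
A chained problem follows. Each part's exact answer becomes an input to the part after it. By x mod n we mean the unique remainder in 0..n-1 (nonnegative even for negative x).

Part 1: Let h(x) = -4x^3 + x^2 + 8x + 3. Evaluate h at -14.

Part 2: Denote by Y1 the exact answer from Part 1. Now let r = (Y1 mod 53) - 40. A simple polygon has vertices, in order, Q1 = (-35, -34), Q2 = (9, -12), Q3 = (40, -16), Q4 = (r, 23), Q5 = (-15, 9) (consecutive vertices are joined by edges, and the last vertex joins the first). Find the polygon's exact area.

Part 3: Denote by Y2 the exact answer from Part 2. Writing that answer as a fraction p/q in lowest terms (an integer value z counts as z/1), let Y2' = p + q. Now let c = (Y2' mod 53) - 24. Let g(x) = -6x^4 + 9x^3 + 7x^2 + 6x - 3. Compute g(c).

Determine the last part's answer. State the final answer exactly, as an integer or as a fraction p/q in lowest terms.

Part 1: -4*(-14)^3 + 1*(-14)^2 + 8*(-14)^1 + 3 = (10976) + (196) + (-112) + (3) = 11063; answer 11063
Part 2: Y1 = 11063; r = -1; cross terms: (-35*-12 - 9*-34)=726, (9*-16 - 40*-12)=336, (40*23 - -1*-16)=904, (-1*9 - -15*23)=336, (-15*-34 - -35*9)=825; twice the area = |3127| = 3127; area = 3127/2; answer 3127/2
Part 3: Y2 = 3127/2; threaded value p + q = 3129; c = -22; -6*(-22)^4 + 9*(-22)^3 + 7*(-22)^2 + 6*(-22)^1 - 3 = (-1405536) + (-95832) + (3388) + (-132) + (-3) = -1498115; answer -1498115

-1498115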